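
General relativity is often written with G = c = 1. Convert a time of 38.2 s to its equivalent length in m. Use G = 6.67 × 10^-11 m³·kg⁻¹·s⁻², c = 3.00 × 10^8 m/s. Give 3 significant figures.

Time → length via c.
38.2 s × (c) = 1.15 × 10^10 m

1.15 × 10^10 m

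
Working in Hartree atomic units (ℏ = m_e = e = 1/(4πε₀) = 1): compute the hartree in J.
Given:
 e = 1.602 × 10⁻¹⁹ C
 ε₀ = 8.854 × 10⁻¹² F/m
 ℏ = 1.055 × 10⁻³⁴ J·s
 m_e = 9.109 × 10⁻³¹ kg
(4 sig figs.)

Dimensional analysis gives E_h = m_e e⁴/(4πε₀ℏ)².
  = 6.000 × 10⁻¹⁰⁶ / 1.378 × 10⁻⁸⁸
  = 4.354 × 10⁻¹⁸ J

4.354 × 10⁻¹⁸ J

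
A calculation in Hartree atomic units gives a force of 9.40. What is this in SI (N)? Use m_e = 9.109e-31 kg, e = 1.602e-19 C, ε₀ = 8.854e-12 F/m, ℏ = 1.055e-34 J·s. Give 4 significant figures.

One atomic unit of force: F_au = E_h/a₀ = m_e²e⁶/((4πε₀)³ℏ⁴) = 8.220e-8 N.
9.40 × 8.220e-8 N = 7.727e-7 N

7.727e-7 N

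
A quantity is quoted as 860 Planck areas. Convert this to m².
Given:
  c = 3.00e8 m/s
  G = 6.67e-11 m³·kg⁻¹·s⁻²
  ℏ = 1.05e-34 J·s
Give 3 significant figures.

One Planck area: A_P = ℏG/c³ = 2.59e-70 m².
860 × 2.59e-70 m² = 2.23e-67 m²

2.23e-67 m²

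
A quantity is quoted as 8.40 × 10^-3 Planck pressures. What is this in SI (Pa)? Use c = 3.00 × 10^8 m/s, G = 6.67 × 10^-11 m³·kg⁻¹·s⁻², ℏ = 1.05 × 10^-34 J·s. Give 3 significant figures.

One Planck pressure: p_P = c⁷/(ℏG²) = 4.68 × 10^113 Pa.
8.40 × 10^-3 × 4.68 × 10^113 Pa = 3.93 × 10^111 Pa

3.93 × 10^111 Pa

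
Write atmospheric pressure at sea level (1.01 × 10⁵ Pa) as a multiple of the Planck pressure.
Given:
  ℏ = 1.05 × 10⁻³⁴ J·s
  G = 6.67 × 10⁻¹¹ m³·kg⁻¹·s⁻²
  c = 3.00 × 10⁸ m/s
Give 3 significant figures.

2.16 × 10⁻¹⁰⁹

Planck pressure: p_P = c⁷/(ℏG²) = 4.68 × 10¹¹³ Pa.
1.01 × 10⁵ / 4.68 × 10¹¹³ = 2.16 × 10⁻¹⁰⁹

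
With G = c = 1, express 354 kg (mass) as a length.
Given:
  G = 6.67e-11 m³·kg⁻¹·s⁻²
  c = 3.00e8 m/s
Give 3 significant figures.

In G = c = 1 units mass has dimensions of length; the conversion factor is G/c².
354 kg × (G/c²) = 2.62e-25 m

2.62e-25 m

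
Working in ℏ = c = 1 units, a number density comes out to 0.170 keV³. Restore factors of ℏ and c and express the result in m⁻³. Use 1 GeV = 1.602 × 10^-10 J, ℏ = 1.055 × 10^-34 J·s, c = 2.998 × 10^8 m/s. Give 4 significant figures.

2.209 × 10^28 m⁻³

Number density is [L]⁻³ = [E]³/(ℏc)³.
1 GeV³ → 1/(ℏc)³ × (1 GeV in J)³ = 1.299 × 10^47 m⁻³.
Convert the energy scale: 0.170 keV³ = 1.70 × 10^-19 GeV³.
Result: 1.70 × 10^-19 × 1.299 × 10^47 = 2.209 × 10^28 m⁻³.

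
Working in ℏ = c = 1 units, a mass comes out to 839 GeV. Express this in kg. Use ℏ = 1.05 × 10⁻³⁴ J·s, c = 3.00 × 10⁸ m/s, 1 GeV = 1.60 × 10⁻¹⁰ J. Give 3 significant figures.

1.49 × 10⁻²⁴ kg

Mass is [E]/c²; divide by c².
1 GeV → 1/c² × (1 GeV in J) = 1.78 × 10⁻²⁷ kg.
Result: 839 × 1.78 × 10⁻²⁷ = 1.49 × 10⁻²⁴ kg.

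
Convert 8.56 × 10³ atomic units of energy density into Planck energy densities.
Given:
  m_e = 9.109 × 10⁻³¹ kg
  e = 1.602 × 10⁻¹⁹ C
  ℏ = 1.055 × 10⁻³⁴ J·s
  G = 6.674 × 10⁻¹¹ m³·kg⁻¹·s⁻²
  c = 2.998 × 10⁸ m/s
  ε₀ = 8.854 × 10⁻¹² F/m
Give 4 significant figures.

atomic unit of energy density: u_au = E_h/a₀³ = m_e⁴e¹⁰/((4πε₀)⁵ℏ⁸) = 2.929 × 10¹³ J/m³
Planck energy density: u_P = c⁷/(ℏG²) = 4.632 × 10¹¹³ J/m³
8.56 × 10³ × 2.929 × 10¹³ / 4.632 × 10¹¹³ = 5.413 × 10⁻⁹⁷

5.413 × 10⁻⁹⁷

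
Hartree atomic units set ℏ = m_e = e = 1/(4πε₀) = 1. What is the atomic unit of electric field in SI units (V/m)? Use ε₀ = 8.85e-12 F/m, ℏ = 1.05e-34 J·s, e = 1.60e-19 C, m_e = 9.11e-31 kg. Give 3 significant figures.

5.20e11 V/m

From ℏ = m_e = e = 1/(4πε₀) = 1 the electric field scale is E_au = E_h/(e a₀) = m_e²e⁵/((4πε₀)³ℏ⁴).
E_h = 4.38e-18 J
a₀ = 5.26e-11 m
E_h/(e·a₀) = 5.20e11 V/m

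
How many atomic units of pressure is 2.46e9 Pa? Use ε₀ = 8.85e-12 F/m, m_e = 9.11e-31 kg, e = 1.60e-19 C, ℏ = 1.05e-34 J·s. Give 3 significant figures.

atomic unit of pressure: P_au = E_h/a₀³ = m_e⁴e¹⁰/((4πε₀)⁵ℏ⁸) = 3.01e13 Pa.
2.46e9 / 3.01e13 = 8.16e-5

8.16e-5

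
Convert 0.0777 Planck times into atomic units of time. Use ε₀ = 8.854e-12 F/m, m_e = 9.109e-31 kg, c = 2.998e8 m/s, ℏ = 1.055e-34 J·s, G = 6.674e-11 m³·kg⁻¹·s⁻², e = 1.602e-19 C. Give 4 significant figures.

Planck time: t_P = √(ℏG/c⁵) = 5.392e-44 s
atomic unit of time: τ_au = (4πε₀)²ℏ³/(m_e e⁴) = 2.423e-17 s
0.0777 × 5.392e-44 / 2.423e-17 = 1.729e-28

1.729e-28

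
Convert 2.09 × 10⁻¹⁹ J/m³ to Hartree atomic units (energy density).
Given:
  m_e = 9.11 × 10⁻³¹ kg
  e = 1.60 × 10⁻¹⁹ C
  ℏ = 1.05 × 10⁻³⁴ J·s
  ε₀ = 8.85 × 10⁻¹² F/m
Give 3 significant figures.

6.94 × 10⁻³³

atomic unit of energy density: u_au = E_h/a₀³ = m_e⁴e¹⁰/((4πε₀)⁵ℏ⁸) = 3.01 × 10¹³ J/m³.
2.09 × 10⁻¹⁹ / 3.01 × 10¹³ = 6.94 × 10⁻³³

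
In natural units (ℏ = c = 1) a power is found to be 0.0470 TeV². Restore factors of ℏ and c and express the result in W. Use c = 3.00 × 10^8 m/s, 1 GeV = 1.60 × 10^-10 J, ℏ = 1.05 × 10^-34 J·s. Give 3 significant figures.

Power is [E]/[T] = [E]²/ℏ.
1 GeV² → 1/ℏ × (1 GeV in J)² = 2.44 × 10^14 W.
Convert the energy scale: 0.0470 TeV² = 4.70 × 10^4 GeV².
Result: 4.70 × 10^4 × 2.44 × 10^14 = 1.15 × 10^19 W.

1.15 × 10^19 W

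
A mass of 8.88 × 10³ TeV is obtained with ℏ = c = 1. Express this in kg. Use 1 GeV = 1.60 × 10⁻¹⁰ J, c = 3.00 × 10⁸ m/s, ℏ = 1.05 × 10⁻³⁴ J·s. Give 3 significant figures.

Mass is [E]/c²; divide by c².
1 GeV → 1/c² × (1 GeV in J) = 1.78 × 10⁻²⁷ kg.
Convert the energy scale: 8.88 × 10³ TeV = 8.88 × 10⁶ GeV.
Result: 8.88 × 10⁶ × 1.78 × 10⁻²⁷ = 1.58 × 10⁻²⁰ kg.

1.58 × 10⁻²⁰ kg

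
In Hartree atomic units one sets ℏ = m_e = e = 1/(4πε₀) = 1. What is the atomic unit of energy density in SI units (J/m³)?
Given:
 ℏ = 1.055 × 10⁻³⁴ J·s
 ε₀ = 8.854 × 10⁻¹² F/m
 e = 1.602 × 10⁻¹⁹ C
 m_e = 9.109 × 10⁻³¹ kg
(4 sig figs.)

2.929 × 10¹³ J/m³

u_au = E_h/a₀³ = m_e⁴e¹⁰/((4πε₀)⁵ℏ⁸)
E_h = 4.354 × 10⁻¹⁸ J
a₀ = 5.297 × 10⁻¹¹ m
E_h/a₀³ = 2.929 × 10¹³ J/m³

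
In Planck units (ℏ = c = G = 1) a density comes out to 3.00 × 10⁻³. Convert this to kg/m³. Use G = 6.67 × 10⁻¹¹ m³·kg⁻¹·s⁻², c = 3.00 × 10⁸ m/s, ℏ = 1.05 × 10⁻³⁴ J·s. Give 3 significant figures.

One Planck density: ρ_P = c⁵/(ℏG²) = 5.20 × 10⁹⁶ kg/m³.
3.00 × 10⁻³ × 5.20 × 10⁹⁶ kg/m³ = 1.56 × 10⁹⁴ kg/m³

1.56 × 10⁹⁴ kg/m³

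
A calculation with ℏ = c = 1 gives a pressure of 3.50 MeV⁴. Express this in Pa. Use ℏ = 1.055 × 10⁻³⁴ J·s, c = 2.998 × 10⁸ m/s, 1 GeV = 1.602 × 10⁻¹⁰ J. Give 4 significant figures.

Pressure is [E]/[L]³ = [E]⁴/(ℏc)³.
1 GeV⁴ → 1/(ℏc)³ × (1 GeV in J)⁴ = 2.082 × 10³⁷ Pa.
Convert the energy scale: 3.50 MeV⁴ = 3.50 × 10⁻¹² GeV⁴.
Result: 3.50 × 10⁻¹² × 2.082 × 10³⁷ = 7.286 × 10²⁵ Pa.

7.286 × 10²⁵ Pa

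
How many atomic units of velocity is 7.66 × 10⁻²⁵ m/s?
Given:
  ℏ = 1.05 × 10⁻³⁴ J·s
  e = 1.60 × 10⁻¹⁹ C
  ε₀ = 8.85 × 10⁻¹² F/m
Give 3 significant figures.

3.49 × 10⁻³¹

atomic unit of velocity: v_au = e²/(4πε₀ℏ) = 2.19 × 10⁶ m/s.
7.66 × 10⁻²⁵ / 2.19 × 10⁶ = 3.49 × 10⁻³¹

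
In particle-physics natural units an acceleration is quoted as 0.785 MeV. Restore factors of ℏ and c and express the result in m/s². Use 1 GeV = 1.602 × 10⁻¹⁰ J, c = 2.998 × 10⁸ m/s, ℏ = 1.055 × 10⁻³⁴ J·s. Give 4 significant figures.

Acceleration is [L]/[T]² = c·[E]/ℏ.
1 GeV → c/ℏ × (1 GeV in J) = 4.552 × 10³² m/s².
Convert the energy scale: 0.785 MeV = 7.85 × 10⁻⁴ GeV.
Result: 7.85 × 10⁻⁴ × 4.552 × 10³² = 3.574 × 10²⁹ m/s².

3.574 × 10²⁹ m/s²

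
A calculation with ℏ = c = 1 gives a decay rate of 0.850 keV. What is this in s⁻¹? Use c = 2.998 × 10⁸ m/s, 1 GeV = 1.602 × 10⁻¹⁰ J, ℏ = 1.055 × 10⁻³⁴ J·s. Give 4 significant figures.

A rate is [E]/ℏ; divide by ℏ.
1 GeV → 1/ℏ × (1 GeV in J) = 1.518 × 10²⁴ s⁻¹.
Convert the energy scale: 0.850 keV = 8.50 × 10⁻⁷ GeV.
Result: 8.50 × 10⁻⁷ × 1.518 × 10²⁴ = 1.291 × 10¹⁸ s⁻¹.

1.291 × 10¹⁸ s⁻¹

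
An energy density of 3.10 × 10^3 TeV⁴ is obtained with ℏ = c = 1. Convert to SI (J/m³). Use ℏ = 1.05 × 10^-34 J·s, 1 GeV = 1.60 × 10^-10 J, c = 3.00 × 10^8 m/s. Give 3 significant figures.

[E]/[L]³ = [E]⁴/(ℏc)³; restore (ℏc)⁻³.
1 GeV⁴ → 1/(ℏc)³ × (1 GeV in J)⁴ = 2.10 × 10^37 J/m³.
Convert the energy scale: 3.10 × 10^3 TeV⁴ = 3.10 × 10^15 GeV⁴.
Result: 3.10 × 10^15 × 2.10 × 10^37 = 6.50 × 10^52 J/m³.

6.50 × 10^52 J/m³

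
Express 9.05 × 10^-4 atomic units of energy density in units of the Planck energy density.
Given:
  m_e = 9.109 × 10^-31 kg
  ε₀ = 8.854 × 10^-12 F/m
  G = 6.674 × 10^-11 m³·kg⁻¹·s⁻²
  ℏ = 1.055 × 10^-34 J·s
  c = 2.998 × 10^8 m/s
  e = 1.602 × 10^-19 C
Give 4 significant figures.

atomic unit of energy density: u_au = E_h/a₀³ = m_e⁴e¹⁰/((4πε₀)⁵ℏ⁸) = 2.929 × 10^13 J/m³
Planck energy density: u_P = c⁷/(ℏG²) = 4.632 × 10^113 J/m³
9.05 × 10^-4 × 2.929 × 10^13 / 4.632 × 10^113 = 5.723 × 10^-104

5.723 × 10^-104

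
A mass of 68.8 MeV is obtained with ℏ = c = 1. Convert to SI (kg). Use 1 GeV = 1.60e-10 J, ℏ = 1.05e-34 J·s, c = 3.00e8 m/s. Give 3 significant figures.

1.22e-28 kg

Mass is [E]/c²; divide by c².
1 GeV → 1/c² × (1 GeV in J) = 1.78e-27 kg.
Convert the energy scale: 68.8 MeV = 0.0688 GeV.
Result: 0.0688 × 1.78e-27 = 1.22e-28 kg.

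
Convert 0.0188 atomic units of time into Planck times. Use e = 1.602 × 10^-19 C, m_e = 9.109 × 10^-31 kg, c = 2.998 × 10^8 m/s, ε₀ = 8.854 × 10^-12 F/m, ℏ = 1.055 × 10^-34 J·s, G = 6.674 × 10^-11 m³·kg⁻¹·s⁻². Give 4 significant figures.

8.448 × 10^24

atomic unit of time: τ_au = (4πε₀)²ℏ³/(m_e e⁴) = 2.423 × 10^-17 s
Planck time: t_P = √(ℏG/c⁵) = 5.392 × 10^-44 s
0.0188 × 2.423 × 10^-17 / 5.392 × 10^-44 = 8.448 × 10^24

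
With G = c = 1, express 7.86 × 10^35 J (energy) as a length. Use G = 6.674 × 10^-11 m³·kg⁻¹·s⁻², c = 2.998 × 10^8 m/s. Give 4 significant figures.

6.494 × 10^-9 m

Energy → length via G/c⁴.
7.86 × 10^35 J × (G/c⁴) = 6.494 × 10^-9 m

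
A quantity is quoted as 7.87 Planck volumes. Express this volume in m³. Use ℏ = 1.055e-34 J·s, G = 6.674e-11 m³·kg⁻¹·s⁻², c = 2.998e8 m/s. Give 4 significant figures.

One Planck volume: V_P = (ℏG/c³)^(3/2) = 4.224e-105 m³.
7.87 × 4.224e-105 m³ = 3.324e-104 m³

3.324e-104 m³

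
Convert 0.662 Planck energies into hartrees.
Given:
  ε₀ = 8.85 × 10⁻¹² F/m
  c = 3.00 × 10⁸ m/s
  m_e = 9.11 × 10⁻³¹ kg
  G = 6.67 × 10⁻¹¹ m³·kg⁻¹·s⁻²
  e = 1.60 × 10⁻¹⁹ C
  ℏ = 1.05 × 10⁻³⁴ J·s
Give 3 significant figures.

2.96 × 10²⁶

Planck energy: E_P = √(ℏc⁵/G) = 1.96 × 10⁹ J
hartree: E_h = m_e e⁴/(4πε₀ℏ)² = 4.38 × 10⁻¹⁸ J
0.662 × 1.96 × 10⁹ / 4.38 × 10⁻¹⁸ = 2.96 × 10²⁶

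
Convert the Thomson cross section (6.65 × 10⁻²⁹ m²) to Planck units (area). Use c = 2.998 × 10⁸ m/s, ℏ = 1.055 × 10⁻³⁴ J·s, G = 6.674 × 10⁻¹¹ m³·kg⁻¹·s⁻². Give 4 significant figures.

2.545 × 10⁴¹

Planck area: A_P = ℏG/c³ = 2.613 × 10⁻⁷⁰ m².
6.65 × 10⁻²⁹ / 2.613 × 10⁻⁷⁰ = 2.545 × 10⁴¹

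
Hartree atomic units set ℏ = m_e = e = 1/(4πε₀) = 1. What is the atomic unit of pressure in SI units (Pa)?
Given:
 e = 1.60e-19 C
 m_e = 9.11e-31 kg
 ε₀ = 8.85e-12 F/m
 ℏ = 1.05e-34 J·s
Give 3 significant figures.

3.01e13 Pa

Dimensional analysis gives P_au = E_h/a₀³ = m_e⁴e¹⁰/((4πε₀)⁵ℏ⁸).
E_h = 4.38e-18 J
a₀ = 5.26e-11 m
E_h/a₀³ = 3.01e13 Pa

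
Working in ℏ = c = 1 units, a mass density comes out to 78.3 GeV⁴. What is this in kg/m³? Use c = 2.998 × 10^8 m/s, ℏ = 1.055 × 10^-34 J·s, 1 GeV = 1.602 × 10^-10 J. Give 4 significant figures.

1.813 × 10^22 kg/m³

Mass density is [E]/(c²[L]³) = [E]⁴/(ℏ³c⁵).
1 GeV⁴ → 1/(ℏ³c⁵) × (1 GeV in J)⁴ = 2.316 × 10^20 kg/m³.
Result: 78.3 × 2.316 × 10^20 = 1.813 × 10^22 kg/m³.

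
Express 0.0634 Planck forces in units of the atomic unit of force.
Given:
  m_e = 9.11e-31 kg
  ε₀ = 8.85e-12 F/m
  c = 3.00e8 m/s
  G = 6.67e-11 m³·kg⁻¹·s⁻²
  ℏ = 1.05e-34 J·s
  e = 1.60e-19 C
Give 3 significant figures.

9.25e49

Planck force: F_P = c⁴/G = 1.21e44 N
atomic unit of force: F_au = E_h/a₀ = m_e²e⁶/((4πε₀)³ℏ⁴) = 8.33e-8 N
0.0634 × 1.21e44 / 8.33e-8 = 9.25e49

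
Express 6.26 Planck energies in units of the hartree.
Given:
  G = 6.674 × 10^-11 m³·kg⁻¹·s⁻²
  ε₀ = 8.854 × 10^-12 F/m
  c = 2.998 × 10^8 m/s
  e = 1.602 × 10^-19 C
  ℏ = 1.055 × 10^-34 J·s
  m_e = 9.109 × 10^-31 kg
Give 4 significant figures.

2.813 × 10^27

Planck energy: E_P = √(ℏc⁵/G) = 1.957 × 10^9 J
hartree: E_h = m_e e⁴/(4πε₀ℏ)² = 4.354 × 10^-18 J
6.26 × 1.957 × 10^9 / 4.354 × 10^-18 = 2.813 × 10^27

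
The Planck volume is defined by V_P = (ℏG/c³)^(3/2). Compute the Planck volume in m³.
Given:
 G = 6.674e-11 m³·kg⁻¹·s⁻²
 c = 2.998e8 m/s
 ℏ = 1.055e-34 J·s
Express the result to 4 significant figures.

V_P = (ℏG/c³)^(3/2)
  = √(1.784e-209)
  = 4.224e-105 m³

4.224e-105 m³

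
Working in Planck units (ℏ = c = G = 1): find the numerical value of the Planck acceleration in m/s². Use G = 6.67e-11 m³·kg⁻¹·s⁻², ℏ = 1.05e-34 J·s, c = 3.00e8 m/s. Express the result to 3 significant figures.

5.59e51 m/s²

From ℏ = c = G = 1 the acceleration scale is a_P = √(c⁷/(ℏG)).
  = √(3.12e103)
  = 5.59e51 m/s²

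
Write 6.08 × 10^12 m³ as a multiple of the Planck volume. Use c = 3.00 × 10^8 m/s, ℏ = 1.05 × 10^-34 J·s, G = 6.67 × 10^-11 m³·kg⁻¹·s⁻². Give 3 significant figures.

Planck volume: V_P = (ℏG/c³)^(3/2) = 4.18 × 10^-105 m³.
6.08 × 10^12 / 4.18 × 10^-105 = 1.46 × 10^117

1.46 × 10^117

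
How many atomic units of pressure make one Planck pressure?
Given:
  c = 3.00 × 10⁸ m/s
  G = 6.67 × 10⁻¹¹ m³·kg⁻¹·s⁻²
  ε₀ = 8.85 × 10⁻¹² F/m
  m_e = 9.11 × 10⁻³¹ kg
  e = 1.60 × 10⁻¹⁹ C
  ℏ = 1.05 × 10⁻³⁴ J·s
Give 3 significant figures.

Planck pressure: p_P = c⁷/(ℏG²) = 4.68 × 10¹¹³ Pa
atomic unit of pressure: P_au = E_h/a₀³ = m_e⁴e¹⁰/((4πε₀)⁵ℏ⁸) = 3.01 × 10¹³ Pa
ratio = 4.68 × 10¹¹³ / 3.01 × 10¹³ = 1.55 × 10¹⁰⁰

1.55 × 10¹⁰⁰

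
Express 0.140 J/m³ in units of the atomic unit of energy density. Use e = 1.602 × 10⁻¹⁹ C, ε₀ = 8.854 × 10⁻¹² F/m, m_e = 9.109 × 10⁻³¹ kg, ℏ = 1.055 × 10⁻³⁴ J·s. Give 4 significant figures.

atomic unit of energy density: u_au = E_h/a₀³ = m_e⁴e¹⁰/((4πε₀)⁵ℏ⁸) = 2.929 × 10¹³ J/m³.
0.140 / 2.929 × 10¹³ = 4.780 × 10⁻¹⁵

4.780 × 10⁻¹⁵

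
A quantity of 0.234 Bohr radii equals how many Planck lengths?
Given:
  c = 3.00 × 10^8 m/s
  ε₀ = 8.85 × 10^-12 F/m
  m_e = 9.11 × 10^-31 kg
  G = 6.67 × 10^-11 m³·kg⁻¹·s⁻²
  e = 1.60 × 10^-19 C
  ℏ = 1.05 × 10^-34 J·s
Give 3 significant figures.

Bohr radius: a₀ = 4πε₀ℏ²/(m_e e²) = 5.26 × 10^-11 m
Planck length: ℓ_P = √(ℏG/c³) = 1.61 × 10^-35 m
0.234 × 5.26 × 10^-11 / 1.61 × 10^-35 = 7.64 × 10^23

7.64 × 10^23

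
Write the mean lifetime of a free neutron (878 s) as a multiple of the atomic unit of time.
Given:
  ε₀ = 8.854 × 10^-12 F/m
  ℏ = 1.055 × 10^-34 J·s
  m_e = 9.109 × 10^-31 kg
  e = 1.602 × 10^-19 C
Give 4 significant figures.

3.624 × 10^19

atomic unit of time: τ_au = (4πε₀)²ℏ³/(m_e e⁴) = 2.423 × 10^-17 s.
878 / 2.423 × 10^-17 = 3.624 × 10^19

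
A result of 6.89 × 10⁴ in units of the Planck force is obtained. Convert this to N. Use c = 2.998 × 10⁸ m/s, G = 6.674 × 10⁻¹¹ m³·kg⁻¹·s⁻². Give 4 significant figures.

8.340 × 10⁴⁸ N

One Planck force: F_P = c⁴/G = 1.210 × 10⁴⁴ N.
6.89 × 10⁴ × 1.210 × 10⁴⁴ N = 8.340 × 10⁴⁸ N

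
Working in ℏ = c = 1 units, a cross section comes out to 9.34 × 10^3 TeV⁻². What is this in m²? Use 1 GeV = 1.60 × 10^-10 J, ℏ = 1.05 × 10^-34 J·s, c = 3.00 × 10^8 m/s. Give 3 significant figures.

Area is [L]² = [E]⁻²·(ℏc)²; restore (ℏc)².
1 GeV⁻² → (ℏc)² × (1 GeV in J)⁻² = 3.88 × 10^-32 m².
Convert the energy scale: 9.34 × 10^3 TeV⁻² = 9.34 × 10^-3 GeV⁻².
Result: 9.34 × 10^-3 × 3.88 × 10^-32 = 3.62 × 10^-34 m².

3.62 × 10^-34 m²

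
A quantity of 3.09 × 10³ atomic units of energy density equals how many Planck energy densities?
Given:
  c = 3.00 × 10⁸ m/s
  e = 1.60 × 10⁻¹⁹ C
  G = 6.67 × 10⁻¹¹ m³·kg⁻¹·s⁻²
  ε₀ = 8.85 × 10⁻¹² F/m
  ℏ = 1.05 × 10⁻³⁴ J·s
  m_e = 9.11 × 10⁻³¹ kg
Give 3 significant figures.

atomic unit of energy density: u_au = E_h/a₀³ = m_e⁴e¹⁰/((4πε₀)⁵ℏ⁸) = 3.01 × 10¹³ J/m³
Planck energy density: u_P = c⁷/(ℏG²) = 4.68 × 10¹¹³ J/m³
3.09 × 10³ × 3.01 × 10¹³ / 4.68 × 10¹¹³ = 1.99 × 10⁻⁹⁷

1.99 × 10⁻⁹⁷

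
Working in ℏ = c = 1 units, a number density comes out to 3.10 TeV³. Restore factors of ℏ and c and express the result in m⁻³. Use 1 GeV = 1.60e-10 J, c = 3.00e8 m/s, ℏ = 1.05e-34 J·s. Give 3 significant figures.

Number density is [L]⁻³ = [E]³/(ℏc)³.
1 GeV³ → 1/(ℏc)³ × (1 GeV in J)³ = 1.31e47 m⁻³.
Convert the energy scale: 3.10 TeV³ = 3.10e9 GeV³.
Result: 3.10e9 × 1.31e47 = 4.06e56 m⁻³.

4.06e56 m⁻³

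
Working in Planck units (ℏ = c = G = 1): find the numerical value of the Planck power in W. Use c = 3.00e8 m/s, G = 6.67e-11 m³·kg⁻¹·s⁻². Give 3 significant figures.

The unique combination of the constants set to 1 with dimensions of power is P_P = c⁵/G.
  = 2.43e42 / 6.67e-11
  = 3.64e52 W

3.64e52 W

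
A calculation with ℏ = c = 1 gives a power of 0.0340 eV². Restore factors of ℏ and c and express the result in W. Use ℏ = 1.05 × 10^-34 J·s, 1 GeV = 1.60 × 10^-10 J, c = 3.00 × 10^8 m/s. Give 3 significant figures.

8.29 × 10^-6 W

Power is [E]/[T] = [E]²/ℏ.
1 GeV² → 1/ℏ × (1 GeV in J)² = 2.44 × 10^14 W.
Convert the energy scale: 0.0340 eV² = 3.40 × 10^-20 GeV².
Result: 3.40 × 10^-20 × 2.44 × 10^14 = 8.29 × 10^-6 W.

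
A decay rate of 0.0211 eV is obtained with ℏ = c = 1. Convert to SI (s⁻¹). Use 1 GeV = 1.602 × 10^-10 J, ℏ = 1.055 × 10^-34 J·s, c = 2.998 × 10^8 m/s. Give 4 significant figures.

A rate is [E]/ℏ; divide by ℏ.
1 GeV → 1/ℏ × (1 GeV in J) = 1.518 × 10^24 s⁻¹.
Convert the energy scale: 0.0211 eV = 2.11 × 10^-11 GeV.
Result: 2.11 × 10^-11 × 1.518 × 10^24 = 3.204 × 10^13 s⁻¹.

3.204 × 10^13 s⁻¹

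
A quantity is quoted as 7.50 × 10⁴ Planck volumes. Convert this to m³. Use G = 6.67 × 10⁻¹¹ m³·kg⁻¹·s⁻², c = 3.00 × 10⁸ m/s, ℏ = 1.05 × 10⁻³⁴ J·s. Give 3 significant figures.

One Planck volume: V_P = (ℏG/c³)^(3/2) = 4.18 × 10⁻¹⁰⁵ m³.
7.50 × 10⁴ × 4.18 × 10⁻¹⁰⁵ m³ = 3.13 × 10⁻¹⁰⁰ m³

3.13 × 10⁻¹⁰⁰ m³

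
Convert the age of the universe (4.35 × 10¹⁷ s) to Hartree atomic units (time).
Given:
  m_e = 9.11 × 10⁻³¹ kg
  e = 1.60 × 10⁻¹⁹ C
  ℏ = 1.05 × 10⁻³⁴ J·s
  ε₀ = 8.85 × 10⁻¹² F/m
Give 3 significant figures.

atomic unit of time: τ_au = (4πε₀)²ℏ³/(m_e e⁴) = 2.40 × 10⁻¹⁷ s.
4.35 × 10¹⁷ / 2.40 × 10⁻¹⁷ = 1.81 × 10³⁴

1.81 × 10³⁴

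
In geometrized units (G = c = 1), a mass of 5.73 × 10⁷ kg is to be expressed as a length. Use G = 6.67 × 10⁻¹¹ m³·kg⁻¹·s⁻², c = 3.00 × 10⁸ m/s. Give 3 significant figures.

4.25 × 10⁻²⁰ m

In G = c = 1 units mass has dimensions of length; the conversion factor is G/c².
5.73 × 10⁷ kg × (G/c²) = 4.25 × 10⁻²⁰ m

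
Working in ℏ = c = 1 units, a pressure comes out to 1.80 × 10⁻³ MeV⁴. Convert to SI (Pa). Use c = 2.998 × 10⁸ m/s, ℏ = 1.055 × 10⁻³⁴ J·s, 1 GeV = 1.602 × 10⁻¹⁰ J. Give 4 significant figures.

3.747 × 10²² Pa

Pressure is [E]/[L]³ = [E]⁴/(ℏc)³.
1 GeV⁴ → 1/(ℏc)³ × (1 GeV in J)⁴ = 2.082 × 10³⁷ Pa.
Convert the energy scale: 1.80 × 10⁻³ MeV⁴ = 1.80 × 10⁻¹⁵ GeV⁴.
Result: 1.80 × 10⁻¹⁵ × 2.082 × 10³⁷ = 3.747 × 10²² Pa.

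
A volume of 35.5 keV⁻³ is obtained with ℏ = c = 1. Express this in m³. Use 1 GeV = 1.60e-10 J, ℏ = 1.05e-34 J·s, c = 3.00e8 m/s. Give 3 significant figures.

Volume is [L]³ = [E]⁻³·(ℏc)³.
1 GeV⁻³ → (ℏc)³ × (1 GeV in J)⁻³ = 7.63e-48 m³.
Convert the energy scale: 35.5 keV⁻³ = 3.55e19 GeV⁻³.
Result: 3.55e19 × 7.63e-48 = 2.71e-28 m³.

2.71e-28 m³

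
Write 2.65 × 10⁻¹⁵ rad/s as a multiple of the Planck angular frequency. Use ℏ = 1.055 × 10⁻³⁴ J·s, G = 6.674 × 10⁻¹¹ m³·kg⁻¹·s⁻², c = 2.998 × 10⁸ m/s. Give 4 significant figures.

Planck angular frequency: ω_P = √(c⁵/(ℏG)) = 1.855 × 10⁴³ rad/s.
2.65 × 10⁻¹⁵ / 1.855 × 10⁴³ = 1.429 × 10⁻⁵⁸

1.429 × 10⁻⁵⁸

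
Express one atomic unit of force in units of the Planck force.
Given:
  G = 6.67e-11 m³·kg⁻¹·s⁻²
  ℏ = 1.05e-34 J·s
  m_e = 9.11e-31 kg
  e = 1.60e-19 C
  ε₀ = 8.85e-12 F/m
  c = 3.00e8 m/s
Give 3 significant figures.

6.86e-52

atomic unit of force: F_au = E_h/a₀ = m_e²e⁶/((4πε₀)³ℏ⁴) = 8.33e-8 N
Planck force: F_P = c⁴/G = 1.21e44 N
ratio = 8.33e-8 / 1.21e44 = 6.86e-52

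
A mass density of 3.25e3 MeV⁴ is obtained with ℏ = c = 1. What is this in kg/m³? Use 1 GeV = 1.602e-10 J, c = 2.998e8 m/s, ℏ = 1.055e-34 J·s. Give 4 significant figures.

Mass density is [E]/(c²[L]³) = [E]⁴/(ℏ³c⁵).
1 GeV⁴ → 1/(ℏ³c⁵) × (1 GeV in J)⁴ = 2.316e20 kg/m³.
Convert the energy scale: 3.25e3 MeV⁴ = 3.25e-9 GeV⁴.
Result: 3.25e-9 × 2.316e20 = 7.527e11 kg/m³.

7.527e11 kg/m³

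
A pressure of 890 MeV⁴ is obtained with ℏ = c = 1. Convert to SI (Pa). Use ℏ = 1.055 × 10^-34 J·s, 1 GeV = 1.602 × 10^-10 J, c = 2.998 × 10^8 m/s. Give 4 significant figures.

1.853 × 10^28 Pa

Pressure is [E]/[L]³ = [E]⁴/(ℏc)³.
1 GeV⁴ → 1/(ℏc)³ × (1 GeV in J)⁴ = 2.082 × 10^37 Pa.
Convert the energy scale: 890 MeV⁴ = 8.90 × 10^-10 GeV⁴.
Result: 8.90 × 10^-10 × 2.082 × 10^37 = 1.853 × 10^28 Pa.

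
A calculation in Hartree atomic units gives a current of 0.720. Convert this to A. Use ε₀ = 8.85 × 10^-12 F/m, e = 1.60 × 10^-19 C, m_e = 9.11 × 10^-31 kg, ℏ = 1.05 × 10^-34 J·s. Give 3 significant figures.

4.80 × 10^-3 A

One atomic unit of electric current: I_au = e E_h/ℏ = m_e e⁵/((4πε₀)²ℏ³) = 6.67 × 10^-3 A.
0.720 × 6.67 × 10^-3 A = 4.80 × 10^-3 A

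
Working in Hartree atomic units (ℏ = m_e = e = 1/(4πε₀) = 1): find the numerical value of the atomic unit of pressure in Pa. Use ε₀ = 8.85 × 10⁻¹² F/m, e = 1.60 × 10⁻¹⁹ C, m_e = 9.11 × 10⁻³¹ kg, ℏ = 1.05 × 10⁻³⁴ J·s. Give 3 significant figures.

3.01 × 10¹³ Pa

From ℏ = m_e = e = 1/(4πε₀) = 1 the pressure scale is P_au = E_h/a₀³ = m_e⁴e¹⁰/((4πε₀)⁵ℏ⁸).
E_h = 4.38 × 10⁻¹⁸ J
a₀ = 5.26 × 10⁻¹¹ m
E_h/a₀³ = 3.01 × 10¹³ Pa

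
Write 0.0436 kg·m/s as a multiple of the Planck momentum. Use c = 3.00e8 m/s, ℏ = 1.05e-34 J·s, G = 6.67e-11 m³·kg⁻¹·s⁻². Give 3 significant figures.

Planck momentum: p_P = √(ℏc³/G) = 6.52 kg·m/s.
0.0436 / 6.52 = 6.69e-3

6.69e-3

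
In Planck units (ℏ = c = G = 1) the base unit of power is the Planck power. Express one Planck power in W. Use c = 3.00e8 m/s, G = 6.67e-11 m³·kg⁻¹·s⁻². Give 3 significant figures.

P_P = c⁵/G
  = 2.43e42 / 6.67e-11
  = 3.64e52 W

3.64e52 W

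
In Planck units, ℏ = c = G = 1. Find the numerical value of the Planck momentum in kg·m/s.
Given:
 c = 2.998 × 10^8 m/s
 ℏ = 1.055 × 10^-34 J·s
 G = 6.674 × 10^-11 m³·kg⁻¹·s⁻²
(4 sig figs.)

6.527 kg·m/s

The unique combination of the constants set to 1 with dimensions of momentum is p_P = √(ℏc³/G).
  = √(42.60)
  = 6.527 kg·m/s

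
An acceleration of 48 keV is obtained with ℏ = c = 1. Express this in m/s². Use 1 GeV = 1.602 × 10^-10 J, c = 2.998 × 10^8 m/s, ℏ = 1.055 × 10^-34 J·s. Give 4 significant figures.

Acceleration is [L]/[T]² = c·[E]/ℏ.
1 GeV → c/ℏ × (1 GeV in J) = 4.552 × 10^32 m/s².
Convert the energy scale: 48 keV = 4.80 × 10^-5 GeV.
Result: 4.80 × 10^-5 × 4.552 × 10^32 = 2.185 × 10^28 m/s².

2.185 × 10^28 m/s²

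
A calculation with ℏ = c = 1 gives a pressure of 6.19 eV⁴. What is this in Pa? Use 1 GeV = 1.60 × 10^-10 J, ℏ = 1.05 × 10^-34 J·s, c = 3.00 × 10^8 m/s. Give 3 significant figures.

Pressure is [E]/[L]³ = [E]⁴/(ℏc)³.
1 GeV⁴ → 1/(ℏc)³ × (1 GeV in J)⁴ = 2.10 × 10^37 Pa.
Convert the energy scale: 6.19 eV⁴ = 6.19 × 10^-36 GeV⁴.
Result: 6.19 × 10^-36 × 2.10 × 10^37 = 130 Pa.

130 Pa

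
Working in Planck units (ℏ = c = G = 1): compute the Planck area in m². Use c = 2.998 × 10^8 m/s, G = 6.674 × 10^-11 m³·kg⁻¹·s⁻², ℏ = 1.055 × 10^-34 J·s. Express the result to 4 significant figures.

From ℏ = c = G = 1 the area scale is A_P = ℏG/c³.
  = 7.041 × 10^-45 / 2.695 × 10^25
  = 2.613 × 10^-70 m²

2.613 × 10^-70 m²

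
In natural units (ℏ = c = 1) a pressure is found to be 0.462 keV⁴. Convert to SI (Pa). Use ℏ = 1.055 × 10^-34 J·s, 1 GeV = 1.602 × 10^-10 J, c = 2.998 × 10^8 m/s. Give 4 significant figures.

9.617 × 10^12 Pa

Pressure is [E]/[L]³ = [E]⁴/(ℏc)³.
1 GeV⁴ → 1/(ℏc)³ × (1 GeV in J)⁴ = 2.082 × 10^37 Pa.
Convert the energy scale: 0.462 keV⁴ = 4.62 × 10^-25 GeV⁴.
Result: 4.62 × 10^-25 × 2.082 × 10^37 = 9.617 × 10^12 Pa.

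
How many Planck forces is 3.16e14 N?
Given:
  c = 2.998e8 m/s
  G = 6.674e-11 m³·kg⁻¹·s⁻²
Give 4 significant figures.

Planck force: F_P = c⁴/G = 1.210e44 N.
3.16e14 / 1.210e44 = 2.611e-30

2.611e-30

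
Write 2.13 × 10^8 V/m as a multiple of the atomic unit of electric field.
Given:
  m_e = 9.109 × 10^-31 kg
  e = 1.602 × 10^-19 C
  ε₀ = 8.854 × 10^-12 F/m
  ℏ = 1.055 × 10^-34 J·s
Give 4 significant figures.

4.151 × 10^-4

atomic unit of electric field: E_au = E_h/(e a₀) = m_e²e⁵/((4πε₀)³ℏ⁴) = 5.131 × 10^11 V/m.
2.13 × 10^8 / 5.131 × 10^11 = 4.151 × 10^-4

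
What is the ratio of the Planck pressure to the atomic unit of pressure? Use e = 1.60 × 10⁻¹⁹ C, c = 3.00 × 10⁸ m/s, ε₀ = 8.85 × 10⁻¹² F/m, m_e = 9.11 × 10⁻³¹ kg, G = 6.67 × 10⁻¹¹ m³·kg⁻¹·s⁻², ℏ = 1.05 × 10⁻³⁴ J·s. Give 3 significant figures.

Planck pressure: p_P = c⁷/(ℏG²) = 4.68 × 10¹¹³ Pa
atomic unit of pressure: P_au = E_h/a₀³ = m_e⁴e¹⁰/((4πε₀)⁵ℏ⁸) = 3.01 × 10¹³ Pa
ratio = 4.68 × 10¹¹³ / 3.01 × 10¹³ = 1.55 × 10¹⁰⁰

1.55 × 10¹⁰⁰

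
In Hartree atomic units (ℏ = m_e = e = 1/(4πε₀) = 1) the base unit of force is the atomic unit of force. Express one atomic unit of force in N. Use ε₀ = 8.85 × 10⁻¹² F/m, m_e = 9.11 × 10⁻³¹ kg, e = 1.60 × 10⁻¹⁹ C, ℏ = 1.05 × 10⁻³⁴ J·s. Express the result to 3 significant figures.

F_au = E_h/a₀ = m_e²e⁶/((4πε₀)³ℏ⁴)
E_h = 4.38 × 10⁻¹⁸ J
a₀ = 5.26 × 10⁻¹¹ m
E_h/a₀ = 8.33 × 10⁻⁸ N

8.33 × 10⁻⁸ N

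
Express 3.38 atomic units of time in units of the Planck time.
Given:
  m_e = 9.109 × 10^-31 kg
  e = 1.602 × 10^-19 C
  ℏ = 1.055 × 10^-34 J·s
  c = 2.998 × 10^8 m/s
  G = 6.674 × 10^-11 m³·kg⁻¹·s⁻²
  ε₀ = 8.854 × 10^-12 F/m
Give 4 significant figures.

1.519 × 10^27

atomic unit of time: τ_au = (4πε₀)²ℏ³/(m_e e⁴) = 2.423 × 10^-17 s
Planck time: t_P = √(ℏG/c⁵) = 5.392 × 10^-44 s
3.38 × 2.423 × 10^-17 / 5.392 × 10^-44 = 1.519 × 10^27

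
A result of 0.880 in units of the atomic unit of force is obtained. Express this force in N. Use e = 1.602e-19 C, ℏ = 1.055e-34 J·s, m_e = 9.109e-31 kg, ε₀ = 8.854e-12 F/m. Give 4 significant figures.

One atomic unit of force: F_au = E_h/a₀ = m_e²e⁶/((4πε₀)³ℏ⁴) = 8.220e-8 N.
0.880 × 8.220e-8 N = 7.233e-8 N

7.233e-8 N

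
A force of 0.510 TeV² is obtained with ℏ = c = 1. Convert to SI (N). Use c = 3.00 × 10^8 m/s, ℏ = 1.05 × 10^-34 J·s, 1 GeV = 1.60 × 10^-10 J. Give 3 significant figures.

Force is [E]/[L] = [E]²/(ℏc); restore (ℏc)⁻¹.
1 GeV² → 1/(ℏc) × (1 GeV in J)² = 8.13 × 10^5 N.
Convert the energy scale: 0.510 TeV² = 5.10 × 10^5 GeV².
Result: 5.10 × 10^5 × 8.13 × 10^5 = 4.14 × 10^11 N.

4.14 × 10^11 N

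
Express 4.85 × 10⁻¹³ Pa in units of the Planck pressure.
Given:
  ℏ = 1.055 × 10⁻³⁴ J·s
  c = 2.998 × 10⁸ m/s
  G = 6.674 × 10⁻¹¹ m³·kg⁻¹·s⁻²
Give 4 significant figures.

Planck pressure: p_P = c⁷/(ℏG²) = 4.632 × 10¹¹³ Pa.
4.85 × 10⁻¹³ / 4.632 × 10¹¹³ = 1.047 × 10⁻¹²⁶

1.047 × 10⁻¹²⁶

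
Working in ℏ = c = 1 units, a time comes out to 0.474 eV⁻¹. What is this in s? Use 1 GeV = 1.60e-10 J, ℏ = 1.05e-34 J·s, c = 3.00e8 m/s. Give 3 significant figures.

A time is [E]⁻¹ in ℏ=c=1; restore one factor of ℏ.
1 GeV⁻¹ → ℏ × (1 GeV in J)⁻¹ = 6.56e-25 s.
Convert the energy scale: 0.474 eV⁻¹ = 4.74e8 GeV⁻¹.
Result: 4.74e8 × 6.56e-25 = 3.11e-16 s.

3.11e-16 s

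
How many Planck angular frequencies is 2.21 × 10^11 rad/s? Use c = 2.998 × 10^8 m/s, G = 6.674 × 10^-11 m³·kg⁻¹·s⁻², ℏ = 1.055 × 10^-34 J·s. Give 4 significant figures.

Planck angular frequency: ω_P = √(c⁵/(ℏG)) = 1.855 × 10^43 rad/s.
2.21 × 10^11 / 1.855 × 10^43 = 1.192 × 10^-32

1.192 × 10^-32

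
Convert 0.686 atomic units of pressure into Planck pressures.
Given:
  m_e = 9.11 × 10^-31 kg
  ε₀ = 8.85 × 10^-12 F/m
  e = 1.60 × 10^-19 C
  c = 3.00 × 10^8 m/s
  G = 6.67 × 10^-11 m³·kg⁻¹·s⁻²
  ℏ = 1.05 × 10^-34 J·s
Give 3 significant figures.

4.41 × 10^-101

atomic unit of pressure: P_au = E_h/a₀³ = m_e⁴e¹⁰/((4πε₀)⁵ℏ⁸) = 3.01 × 10^13 Pa
Planck pressure: p_P = c⁷/(ℏG²) = 4.68 × 10^113 Pa
0.686 × 3.01 × 10^13 / 4.68 × 10^113 = 4.41 × 10^-101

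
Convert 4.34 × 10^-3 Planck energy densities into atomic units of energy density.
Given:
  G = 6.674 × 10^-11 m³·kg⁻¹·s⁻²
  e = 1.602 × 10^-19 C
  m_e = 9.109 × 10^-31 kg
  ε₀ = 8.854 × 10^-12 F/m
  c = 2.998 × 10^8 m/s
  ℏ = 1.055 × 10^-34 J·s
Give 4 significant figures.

6.863 × 10^97

Planck energy density: u_P = c⁷/(ℏG²) = 4.632 × 10^113 J/m³
atomic unit of energy density: u_au = E_h/a₀³ = m_e⁴e¹⁰/((4πε₀)⁵ℏ⁸) = 2.929 × 10^13 J/m³
4.34 × 10^-3 × 4.632 × 10^113 / 2.929 × 10^13 = 6.863 × 10^97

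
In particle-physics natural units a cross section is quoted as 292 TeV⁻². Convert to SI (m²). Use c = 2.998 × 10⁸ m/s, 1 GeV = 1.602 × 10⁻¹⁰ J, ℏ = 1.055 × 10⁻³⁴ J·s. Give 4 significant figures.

1.138 × 10⁻³⁵ m²

Area is [L]² = [E]⁻²·(ℏc)²; restore (ℏc)².
1 GeV⁻² → (ℏc)² × (1 GeV in J)⁻² = 3.898 × 10⁻³² m².
Convert the energy scale: 292 TeV⁻² = 2.92 × 10⁻⁴ GeV⁻².
Result: 2.92 × 10⁻⁴ × 3.898 × 10⁻³² = 1.138 × 10⁻³⁵ m².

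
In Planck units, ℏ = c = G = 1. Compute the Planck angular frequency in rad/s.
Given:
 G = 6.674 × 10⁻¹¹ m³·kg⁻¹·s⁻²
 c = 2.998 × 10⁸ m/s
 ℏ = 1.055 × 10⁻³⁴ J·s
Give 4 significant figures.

Dimensional analysis gives ω_P = √(c⁵/(ℏG)).
  = √(3.440 × 10⁸⁶)
  = 1.855 × 10⁴³ rad/s

1.855 × 10⁴³ rad/s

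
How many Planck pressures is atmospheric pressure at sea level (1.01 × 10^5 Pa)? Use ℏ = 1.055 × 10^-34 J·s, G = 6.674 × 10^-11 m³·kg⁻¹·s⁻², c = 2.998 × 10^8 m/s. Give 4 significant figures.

2.180 × 10^-109

Planck pressure: p_P = c⁷/(ℏG²) = 4.632 × 10^113 Pa.
1.01 × 10^5 / 4.632 × 10^113 = 2.180 × 10^-109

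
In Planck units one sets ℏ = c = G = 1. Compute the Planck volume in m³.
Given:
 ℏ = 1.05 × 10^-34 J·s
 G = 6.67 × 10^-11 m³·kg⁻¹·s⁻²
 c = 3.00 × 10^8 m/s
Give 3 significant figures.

V_P = (ℏG/c³)^(3/2)
  = √(1.75 × 10^-209)
  = 4.18 × 10^-105 m³

4.18 × 10^-105 m³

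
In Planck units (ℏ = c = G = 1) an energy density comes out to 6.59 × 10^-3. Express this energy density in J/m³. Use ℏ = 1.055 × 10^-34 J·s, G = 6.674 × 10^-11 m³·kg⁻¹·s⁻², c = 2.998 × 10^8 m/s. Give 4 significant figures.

3.053 × 10^111 J/m³

One Planck energy density: u_P = c⁷/(ℏG²) = 4.632 × 10^113 J/m³.
6.59 × 10^-3 × 4.632 × 10^113 J/m³ = 3.053 × 10^111 J/m³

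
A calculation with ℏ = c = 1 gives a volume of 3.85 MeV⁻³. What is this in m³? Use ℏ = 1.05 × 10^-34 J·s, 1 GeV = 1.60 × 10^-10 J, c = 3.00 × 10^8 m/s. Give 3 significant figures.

2.94 × 10^-38 m³

Volume is [L]³ = [E]⁻³·(ℏc)³.
1 GeV⁻³ → (ℏc)³ × (1 GeV in J)⁻³ = 7.63 × 10^-48 m³.
Convert the energy scale: 3.85 MeV⁻³ = 3.85 × 10^9 GeV⁻³.
Result: 3.85 × 10^9 × 7.63 × 10^-48 = 2.94 × 10^-38 m³.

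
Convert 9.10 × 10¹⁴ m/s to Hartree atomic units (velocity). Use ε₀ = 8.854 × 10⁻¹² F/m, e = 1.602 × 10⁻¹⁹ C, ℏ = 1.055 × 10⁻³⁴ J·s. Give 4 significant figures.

atomic unit of velocity: v_au = e²/(4πε₀ℏ) = 2.186 × 10⁶ m/s.
9.10 × 10¹⁴ / 2.186 × 10⁶ = 4.162 × 10⁸

4.162 × 10⁸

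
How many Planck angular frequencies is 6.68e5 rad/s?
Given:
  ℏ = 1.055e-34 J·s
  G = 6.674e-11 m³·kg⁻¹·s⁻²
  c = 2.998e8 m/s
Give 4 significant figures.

Planck angular frequency: ω_P = √(c⁵/(ℏG)) = 1.855e43 rad/s.
6.68e5 / 1.855e43 = 3.602e-38

3.602e-38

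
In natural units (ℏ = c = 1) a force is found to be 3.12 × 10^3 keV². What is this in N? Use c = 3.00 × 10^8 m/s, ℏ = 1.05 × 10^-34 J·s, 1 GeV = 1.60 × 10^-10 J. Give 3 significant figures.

Force is [E]/[L] = [E]²/(ℏc); restore (ℏc)⁻¹.
1 GeV² → 1/(ℏc) × (1 GeV in J)² = 8.13 × 10^5 N.
Convert the energy scale: 3.12 × 10^3 keV² = 3.12 × 10^-9 GeV².
Result: 3.12 × 10^-9 × 8.13 × 10^5 = 2.54 × 10^-3 N.

2.54 × 10^-3 N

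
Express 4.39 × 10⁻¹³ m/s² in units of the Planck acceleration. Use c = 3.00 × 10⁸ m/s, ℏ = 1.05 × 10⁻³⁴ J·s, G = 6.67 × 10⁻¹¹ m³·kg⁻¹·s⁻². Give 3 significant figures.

7.86 × 10⁻⁶⁵

Planck acceleration: a_P = √(c⁷/(ℏG)) = 5.59 × 10⁵¹ m/s².
4.39 × 10⁻¹³ / 5.59 × 10⁵¹ = 7.86 × 10⁻⁶⁵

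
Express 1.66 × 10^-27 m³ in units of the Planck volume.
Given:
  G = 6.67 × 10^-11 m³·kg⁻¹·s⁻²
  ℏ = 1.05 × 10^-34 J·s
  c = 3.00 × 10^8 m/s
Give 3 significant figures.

3.97 × 10^77

Planck volume: V_P = (ℏG/c³)^(3/2) = 4.18 × 10^-105 m³.
1.66 × 10^-27 / 4.18 × 10^-105 = 3.97 × 10^77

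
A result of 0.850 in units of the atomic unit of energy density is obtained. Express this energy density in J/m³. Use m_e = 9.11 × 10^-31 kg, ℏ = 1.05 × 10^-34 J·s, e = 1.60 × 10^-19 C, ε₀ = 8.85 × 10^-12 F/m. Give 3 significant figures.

One atomic unit of energy density: u_au = E_h/a₀³ = m_e⁴e¹⁰/((4πε₀)⁵ℏ⁸) = 3.01 × 10^13 J/m³.
0.850 × 3.01 × 10^13 J/m³ = 2.56 × 10^13 J/m³

2.56 × 10^13 J/m³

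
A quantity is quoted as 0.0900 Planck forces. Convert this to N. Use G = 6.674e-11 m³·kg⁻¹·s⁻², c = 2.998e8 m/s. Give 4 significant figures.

One Planck force: F_P = c⁴/G = 1.210e44 N.
0.0900 × 1.210e44 N = 1.089e43 N

1.089e43 N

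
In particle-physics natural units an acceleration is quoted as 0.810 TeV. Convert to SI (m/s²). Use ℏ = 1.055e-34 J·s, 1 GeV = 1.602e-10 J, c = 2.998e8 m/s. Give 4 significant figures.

3.687e35 m/s²

Acceleration is [L]/[T]² = c·[E]/ℏ.
1 GeV → c/ℏ × (1 GeV in J) = 4.552e32 m/s².
Convert the energy scale: 0.810 TeV = 810 GeV.
Result: 810 × 4.552e32 = 3.687e35 m/s².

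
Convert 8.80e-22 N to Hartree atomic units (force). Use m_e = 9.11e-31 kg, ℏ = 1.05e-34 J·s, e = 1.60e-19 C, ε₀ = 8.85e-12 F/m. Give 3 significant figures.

atomic unit of force: F_au = E_h/a₀ = m_e²e⁶/((4πε₀)³ℏ⁴) = 8.33e-8 N.
8.80e-22 / 8.33e-8 = 1.06e-14

1.06e-14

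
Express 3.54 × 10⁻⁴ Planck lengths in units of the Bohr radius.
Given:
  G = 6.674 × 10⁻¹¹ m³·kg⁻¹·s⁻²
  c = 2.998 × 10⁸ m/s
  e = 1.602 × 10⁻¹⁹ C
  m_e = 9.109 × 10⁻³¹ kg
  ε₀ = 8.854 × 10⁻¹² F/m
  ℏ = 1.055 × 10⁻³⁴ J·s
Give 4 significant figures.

1.080 × 10⁻²⁸

Planck length: ℓ_P = √(ℏG/c³) = 1.616 × 10⁻³⁵ m
Bohr radius: a₀ = 4πε₀ℏ²/(m_e e²) = 5.297 × 10⁻¹¹ m
3.54 × 10⁻⁴ × 1.616 × 10⁻³⁵ / 5.297 × 10⁻¹¹ = 1.080 × 10⁻²⁸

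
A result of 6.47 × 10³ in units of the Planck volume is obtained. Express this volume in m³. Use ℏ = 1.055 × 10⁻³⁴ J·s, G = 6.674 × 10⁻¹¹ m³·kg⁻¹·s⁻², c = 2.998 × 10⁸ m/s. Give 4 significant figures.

One Planck volume: V_P = (ℏG/c³)^(3/2) = 4.224 × 10⁻¹⁰⁵ m³.
6.47 × 10³ × 4.224 × 10⁻¹⁰⁵ m³ = 2.733 × 10⁻¹⁰¹ m³

2.733 × 10⁻¹⁰¹ m³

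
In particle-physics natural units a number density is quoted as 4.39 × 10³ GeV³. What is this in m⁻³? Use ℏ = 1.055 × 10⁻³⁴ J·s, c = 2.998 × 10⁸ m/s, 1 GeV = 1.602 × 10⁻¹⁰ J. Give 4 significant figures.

Number density is [L]⁻³ = [E]³/(ℏc)³.
1 GeV³ → 1/(ℏc)³ × (1 GeV in J)³ = 1.299 × 10⁴⁷ m⁻³.
Result: 4.39 × 10³ × 1.299 × 10⁴⁷ = 5.704 × 10⁵⁰ m⁻³.

5.704 × 10⁵⁰ m⁻³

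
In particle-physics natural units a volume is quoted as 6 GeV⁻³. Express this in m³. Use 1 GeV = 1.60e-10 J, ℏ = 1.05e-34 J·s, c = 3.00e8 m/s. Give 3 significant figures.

Volume is [L]³ = [E]⁻³·(ℏc)³.
1 GeV⁻³ → (ℏc)³ × (1 GeV in J)⁻³ = 7.63e-48 m³.
Result: 6 × 7.63e-48 = 4.58e-47 m³.

4.58e-47 m³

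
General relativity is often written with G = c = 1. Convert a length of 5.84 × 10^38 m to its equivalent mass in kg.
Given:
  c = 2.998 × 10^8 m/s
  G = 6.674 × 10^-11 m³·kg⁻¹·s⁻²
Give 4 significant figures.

7.865 × 10^65 kg

Length → mass via c²/G.
5.84 × 10^38 m × (c²/G) = 7.865 × 10^65 kg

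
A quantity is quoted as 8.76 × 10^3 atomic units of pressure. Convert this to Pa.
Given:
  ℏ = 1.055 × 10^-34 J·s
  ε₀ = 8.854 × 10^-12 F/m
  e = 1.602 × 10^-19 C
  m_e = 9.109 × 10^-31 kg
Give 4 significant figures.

2.566 × 10^17 Pa

One atomic unit of pressure: P_au = E_h/a₀³ = m_e⁴e¹⁰/((4πε₀)⁵ℏ⁸) = 2.929 × 10^13 Pa.
8.76 × 10^3 × 2.929 × 10^13 Pa = 2.566 × 10^17 Pa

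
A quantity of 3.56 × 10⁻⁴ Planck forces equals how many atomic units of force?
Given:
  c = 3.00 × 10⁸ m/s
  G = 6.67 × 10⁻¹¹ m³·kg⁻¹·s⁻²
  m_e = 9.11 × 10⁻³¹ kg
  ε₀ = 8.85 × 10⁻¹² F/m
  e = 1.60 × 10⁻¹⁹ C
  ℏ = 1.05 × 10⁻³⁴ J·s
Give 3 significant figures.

5.19 × 10⁴⁷

Planck force: F_P = c⁴/G = 1.21 × 10⁴⁴ N
atomic unit of force: F_au = E_h/a₀ = m_e²e⁶/((4πε₀)³ℏ⁴) = 8.33 × 10⁻⁸ N
3.56 × 10⁻⁴ × 1.21 × 10⁴⁴ / 8.33 × 10⁻⁸ = 5.19 × 10⁴⁷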